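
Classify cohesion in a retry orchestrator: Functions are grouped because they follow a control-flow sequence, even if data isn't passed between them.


Reasoning: Grouped by order of execution within a routine, not by data flow
Type: Procedural cohesion

Procedural cohesion


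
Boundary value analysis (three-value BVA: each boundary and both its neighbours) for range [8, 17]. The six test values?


Range: [8, 17]
Boundaries: just below min, min, min+1, max-1, max, just above max
Values: [7, 8, 9, 16, 17, 18]

[7, 8, 9, 16, 17, 18]


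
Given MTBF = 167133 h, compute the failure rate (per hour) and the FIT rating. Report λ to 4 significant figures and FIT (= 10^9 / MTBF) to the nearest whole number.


Formula: λ = 1 / MTBF; FIT = λ × 1e9 = 1e9 / MTBF
λ = 1 / 167133 ≈ 5.983e-06 failures/hour
FIT = 1e9 / 167133 ≈ 5983 failures per 1e9 hours (nearest whole number)

λ = 5.983e-06 /h, FIT = 5983


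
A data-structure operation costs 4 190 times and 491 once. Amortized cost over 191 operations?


Formula: Amortized cost = Total cost / Operations
Total cost = (190 * 4) + (1 * 491)
Total cost = 760 + 491 = 1251
Amortized = 1251 / 191 = 6.5497

6.5497


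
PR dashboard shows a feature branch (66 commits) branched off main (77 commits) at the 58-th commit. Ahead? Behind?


Common ancestor: commit #58
feature commits after divergence: 66 - 58 = 8
main commits after divergence: 77 - 58 = 19
feature is 8 commits ahead of main
main is 19 commits ahead of feature

feature ahead: 8, main ahead: 19


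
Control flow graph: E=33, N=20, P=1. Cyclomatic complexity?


Formula: V(G) = E - N + 2P
V(G) = 33 - 20 + 2*1
V(G) = 13 + 2
V(G) = 15

15


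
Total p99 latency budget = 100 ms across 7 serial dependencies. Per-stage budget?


Formula: per_stage = total_budget / stages
per_stage = 100 / 7
per_stage = 14.29 ms

14.29 ms


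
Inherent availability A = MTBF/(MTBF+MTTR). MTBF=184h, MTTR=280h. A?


Availability = MTBF / (MTBF + MTTR)
Availability = 184 / (184 + 280)
Availability = 184 / 464
Availability = 39.6552%

39.6552%


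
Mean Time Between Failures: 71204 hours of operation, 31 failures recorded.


Formula: MTBF = Total operating time / Number of failures
MTBF = 71204 / 31
MTBF = 2296.9 hours

2296.9 hours


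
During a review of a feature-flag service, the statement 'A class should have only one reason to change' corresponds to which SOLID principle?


This describes the Single Responsibility Principle (SRP)

Single Responsibility Principle (SRP)


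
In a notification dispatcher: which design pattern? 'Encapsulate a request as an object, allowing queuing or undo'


This matches the Command pattern

Command


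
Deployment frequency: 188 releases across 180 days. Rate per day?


Formula: deployments per day = releases / days
= 188 / 180
= 1.044 deploys/day
(equivalently, 7.31 deploys/week)

1.044 deploys/day


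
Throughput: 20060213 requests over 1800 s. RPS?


Formula: throughput = requests / seconds
throughput = 20060213 / 1800
throughput = 11144.56 requests/second

11144.56 requests/second


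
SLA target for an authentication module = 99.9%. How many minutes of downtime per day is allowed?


Formula: allowed downtime = period * (100 - SLA) / 100
Period (day) = 1440 minutes
Unavailability fraction = (100 - 99.9) / 100
Allowed downtime = 1440 * (100 - 99.9) / 100
Allowed downtime = 1.44 minutes

1.44 minutes


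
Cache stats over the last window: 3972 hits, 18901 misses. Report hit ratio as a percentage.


Formula: hit rate = hits / (hits + misses) * 100
hit rate = 3972 / (3972 + 18901) * 100
hit rate = 3972 / 22873 * 100
hit rate = 17.37%

17.37%


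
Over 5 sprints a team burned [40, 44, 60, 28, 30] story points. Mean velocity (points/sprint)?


Formula: Avg velocity = Total points / Number of sprints
Points: [40, 44, 60, 28, 30]
Sum = 40 + 44 + 60 + 28 + 30 = 202
Avg velocity = 202 / 5 = 40.4 points/sprint

40.4 points/sprint


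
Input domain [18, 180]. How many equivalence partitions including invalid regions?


Valid range: [18, 180]
Class 1: x < 18 — invalid
Class 2: 18 ≤ x ≤ 180 — valid
Class 3: x > 180 — invalid
Total equivalence classes: 3

3 equivalence classes


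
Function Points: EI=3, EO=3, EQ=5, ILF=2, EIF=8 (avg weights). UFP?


UFP = EI*4 + EO*5 + EQ*4 + ILF*10 + EIF*7
UFP = 3*4 + 3*5 + 5*4 + 2*10 + 8*7
UFP = 12 + 15 + 20 + 20 + 56
UFP = 123

123


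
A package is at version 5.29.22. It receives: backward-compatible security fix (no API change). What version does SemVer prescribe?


Current: 5.29.22
Change category: 'backward-compatible security fix (no API change)' → patch bump
SemVer rule: patch bump → increment PATCH (MAJOR and MINOR unchanged)
New: 5.29.23

5.29.23


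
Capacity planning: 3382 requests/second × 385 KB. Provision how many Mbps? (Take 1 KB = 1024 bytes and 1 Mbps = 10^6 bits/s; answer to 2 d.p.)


Formula: Mbps = payload_bytes * RPS * 8 / 1e6
Payload per request = 385 KB = 385 * 1024 = 394240 bytes
Total bytes/sec = 394240 * 3382 = 1333319680
Total bits/sec = 1333319680 * 8 = 10666557440
Mbps = 10666557440 / 1e6 = 10666.56

10666.56 Mbps


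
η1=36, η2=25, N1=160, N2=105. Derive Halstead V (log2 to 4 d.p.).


Formula: V = N * log2(η), where N = N1 + N2 and η = η1 + η2
η = 36 + 25 = 61
N = 160 + 105 = 265
log2(61) ≈ 5.9307
V = 265 * 5.9307 = 1571.64

1571.64


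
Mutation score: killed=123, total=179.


Mutation score = killed / total * 100
Mutation score = 123 / 179 * 100
Mutation score = 68.72%

68.72%


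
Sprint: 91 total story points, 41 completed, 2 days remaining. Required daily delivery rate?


Formula: Required rate = Remaining points / Days left
Remaining = 91 - 41 = 50 points
Required rate = 50 / 2 = 25.0 points/day

25.0 points/day


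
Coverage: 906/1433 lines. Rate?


Coverage = covered / total * 100
Coverage = 906 / 1433 * 100
Coverage = 63.22%

63.22%


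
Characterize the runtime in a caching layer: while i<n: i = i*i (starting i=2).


Reasoning: squaring drives double-exponential growth; iterations ~ log log n
Complexity: O(log log n)

O(log log n)


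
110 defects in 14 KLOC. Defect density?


Defect density = defects / KLOC
Defect density = 110 / 14
Defect density = 7.857 defects/KLOC

7.857 defects/KLOC


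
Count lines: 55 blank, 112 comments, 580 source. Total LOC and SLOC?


Total LOC = blank + comment + code
Total LOC = 55 + 112 + 580 = 747
SLOC (source only) = code = 580

Total LOC: 747, SLOC: 580


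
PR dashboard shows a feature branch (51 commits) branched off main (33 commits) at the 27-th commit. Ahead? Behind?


Common ancestor: commit #27
feature commits after divergence: 51 - 27 = 24
main commits after divergence: 33 - 27 = 6
feature is 24 commits ahead of main
main is 6 commits ahead of feature

feature ahead: 24, main ahead: 6


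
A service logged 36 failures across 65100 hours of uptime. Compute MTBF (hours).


Formula: MTBF = Total operating time / Number of failures
MTBF = 65100 / 36
MTBF = 1808.33 hours

1808.33 hours


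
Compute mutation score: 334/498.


Mutation score = killed / total * 100
Mutation score = 334 / 498 * 100
Mutation score = 67.07%

67.07%


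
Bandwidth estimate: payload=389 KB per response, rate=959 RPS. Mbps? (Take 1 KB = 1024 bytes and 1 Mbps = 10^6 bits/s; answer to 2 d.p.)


Formula: Mbps = payload_bytes * RPS * 8 / 1e6
Payload per request = 389 KB = 389 * 1024 = 398336 bytes
Total bytes/sec = 398336 * 959 = 382004224
Total bits/sec = 382004224 * 8 = 3056033792
Mbps = 3056033792 / 1e6 = 3056.03

3056.03 Mbps


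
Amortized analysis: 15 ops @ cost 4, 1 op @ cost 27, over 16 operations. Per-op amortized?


Formula: Amortized cost = Total cost / Operations
Total cost = (15 * 4) + (1 * 27)
Total cost = 60 + 27 = 87
Amortized = 87 / 16 = 5.4375

5.4375


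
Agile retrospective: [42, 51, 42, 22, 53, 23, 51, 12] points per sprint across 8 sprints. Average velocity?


Formula: Avg velocity = Total points / Number of sprints
Points: [42, 51, 42, 22, 53, 23, 51, 12]
Sum = 42 + 51 + 42 + 22 + 53 + 23 + 51 + 12 = 296
Avg velocity = 296 / 8 = 37.0 points/sprint

37.0 points/sprint


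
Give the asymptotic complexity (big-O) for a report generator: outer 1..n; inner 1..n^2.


Reasoning: n times n^2
Complexity: O(n^3)

O(n^3)


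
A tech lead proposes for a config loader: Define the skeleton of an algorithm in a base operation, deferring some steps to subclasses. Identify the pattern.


This matches the Template Method pattern

Template Method


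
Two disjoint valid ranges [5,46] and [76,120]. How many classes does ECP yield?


Valid ranges: [5,46] and [76,120]
Class 1: x < 5 — invalid
Class 2: 5 ≤ x ≤ 46 — valid
Class 3: 46 < x < 76 — invalid (gap between ranges)
Class 4: 76 ≤ x ≤ 120 — valid
Class 5: x > 120 — invalid
Total equivalence classes: 5

5 equivalence classes


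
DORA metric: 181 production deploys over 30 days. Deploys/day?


Formula: deployments per day = releases / days
= 181 / 30
= 6.033 deploys/day
(equivalently, 42.23 deploys/week)

6.033 deploys/day


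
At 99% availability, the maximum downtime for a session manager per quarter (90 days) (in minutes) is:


Formula: allowed downtime = period * (100 - SLA) / 100
Period (quarter (90 days)) = 129600 minutes
Unavailability fraction = (100 - 99.0) / 100
Allowed downtime = 129600 * (100 - 99.0) / 100
Allowed downtime = 1296.0 minutes

1296.0 minutes


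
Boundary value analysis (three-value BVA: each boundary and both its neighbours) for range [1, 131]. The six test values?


Range: [1, 131]
Boundaries: just below min, min, min+1, max-1, max, just above max
Values: [0, 1, 2, 130, 131, 132]

[0, 1, 2, 130, 131, 132]


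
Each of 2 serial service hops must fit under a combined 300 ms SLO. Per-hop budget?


Formula: per_stage = total_budget / stages
per_stage = 300 / 2
per_stage = 150.0 ms

150.0 ms


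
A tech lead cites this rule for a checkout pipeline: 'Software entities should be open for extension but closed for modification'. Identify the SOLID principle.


This describes the Open/Closed Principle (OCP)

Open/Closed Principle (OCP)


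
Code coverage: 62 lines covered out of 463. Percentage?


Coverage = covered / total * 100
Coverage = 62 / 463 * 100
Coverage = 13.39%

13.39%


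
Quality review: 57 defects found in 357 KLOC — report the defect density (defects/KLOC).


Defect density = defects / KLOC
Defect density = 57 / 357
Defect density = 0.16 defects/KLOC

0.16 defects/KLOC


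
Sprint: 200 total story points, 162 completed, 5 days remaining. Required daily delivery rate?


Formula: Required rate = Remaining points / Days left
Remaining = 200 - 162 = 38 points
Required rate = 38 / 5 = 7.6 points/day

7.6 points/day


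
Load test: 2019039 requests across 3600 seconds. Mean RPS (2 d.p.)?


Formula: throughput = requests / seconds
throughput = 2019039 / 3600
throughput = 560.84 requests/second

560.84 requests/second


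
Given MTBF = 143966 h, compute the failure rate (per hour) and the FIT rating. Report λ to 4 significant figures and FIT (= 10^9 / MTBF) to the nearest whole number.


Formula: λ = 1 / MTBF; FIT = λ × 1e9 = 1e9 / MTBF
λ = 1 / 143966 ≈ 6.946e-06 failures/hour
FIT = 1e9 / 143966 ≈ 6946 failures per 1e9 hours (nearest whole number)

λ = 6.946e-06 /h, FIT = 6946


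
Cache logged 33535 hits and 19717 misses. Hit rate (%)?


Formula: hit rate = hits / (hits + misses) * 100
hit rate = 33535 / (33535 + 19717) * 100
hit rate = 33535 / 53252 * 100
hit rate = 62.97%

62.97%


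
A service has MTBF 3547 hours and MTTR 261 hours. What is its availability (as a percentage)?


Availability = MTBF / (MTBF + MTTR)
Availability = 3547 / (3547 + 261)
Availability = 3547 / 3808
Availability = 93.146%

93.146%


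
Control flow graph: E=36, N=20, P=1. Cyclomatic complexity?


Formula: V(G) = E - N + 2P
V(G) = 36 - 20 + 2*1
V(G) = 16 + 2
V(G) = 18

18


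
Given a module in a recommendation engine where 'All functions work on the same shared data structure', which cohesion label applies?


Reasoning: Functions share data
Type: Communicational cohesion

Communicational cohesion


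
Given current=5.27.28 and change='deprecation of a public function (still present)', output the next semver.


Current: 5.27.28
Change category: 'deprecation of a public function (still present)' → minor bump
SemVer rule: minor bump → increment MINOR, reset PATCH to 0 (MAJOR unchanged)
New: 5.28.0

5.28.0


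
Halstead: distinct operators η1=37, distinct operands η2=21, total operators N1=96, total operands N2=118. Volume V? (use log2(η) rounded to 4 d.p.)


Formula: V = N * log2(η), where N = N1 + N2 and η = η1 + η2
η = 37 + 21 = 58
N = 96 + 118 = 214
log2(58) ≈ 5.8580
V = 214 * 5.8580 = 1253.61

1253.61


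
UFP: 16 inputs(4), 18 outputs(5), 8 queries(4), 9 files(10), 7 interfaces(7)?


UFP = EI*4 + EO*5 + EQ*4 + ILF*10 + EIF*7
UFP = 16*4 + 18*5 + 8*4 + 9*10 + 7*7
UFP = 64 + 90 + 32 + 90 + 49
UFP = 325

325


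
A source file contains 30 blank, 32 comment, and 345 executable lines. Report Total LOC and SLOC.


Total LOC = blank + comment + code
Total LOC = 30 + 32 + 345 = 407
SLOC (source only) = code = 345

Total LOC: 407, SLOC: 345


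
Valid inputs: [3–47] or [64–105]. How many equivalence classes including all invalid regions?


Valid ranges: [3,47] and [64,105]
Class 1: x < 3 — invalid
Class 2: 3 ≤ x ≤ 47 — valid
Class 3: 47 < x < 64 — invalid (gap between ranges)
Class 4: 64 ≤ x ≤ 105 — valid
Class 5: x > 105 — invalid
Total equivalence classes: 5

5 equivalence classes


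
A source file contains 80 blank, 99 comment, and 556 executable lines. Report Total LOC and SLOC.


Total LOC = blank + comment + code
Total LOC = 80 + 99 + 556 = 735
SLOC (source only) = code = 556

Total LOC: 735, SLOC: 556


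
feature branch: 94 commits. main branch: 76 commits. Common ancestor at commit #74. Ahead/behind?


Common ancestor: commit #74
feature commits after divergence: 94 - 74 = 20
main commits after divergence: 76 - 74 = 2
feature is 20 commits ahead of main
main is 2 commits ahead of feature

feature ahead: 20, main ahead: 2


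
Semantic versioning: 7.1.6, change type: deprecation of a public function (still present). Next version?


Current: 7.1.6
Change category: 'deprecation of a public function (still present)' → minor bump
SemVer rule: minor bump → increment MINOR, reset PATCH to 0 (MAJOR unchanged)
New: 7.2.0

7.2.0


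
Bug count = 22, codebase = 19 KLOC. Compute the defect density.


Defect density = defects / KLOC
Defect density = 22 / 19
Defect density = 1.158 defects/KLOC

1.158 defects/KLOC


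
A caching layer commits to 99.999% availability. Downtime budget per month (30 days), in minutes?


Formula: allowed downtime = period * (100 - SLA) / 100
Period (month (30 days)) = 43200 minutes
Unavailability fraction = (100 - 99.999) / 100
Allowed downtime = 43200 * (100 - 99.999) / 100
Allowed downtime = 0.432 minutes

0.432 minutes


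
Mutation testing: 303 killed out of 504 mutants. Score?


Mutation score = killed / total * 100
Mutation score = 303 / 504 * 100
Mutation score = 60.12%

60.12%


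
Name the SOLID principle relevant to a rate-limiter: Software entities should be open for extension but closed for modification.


This describes the Open/Closed Principle (OCP)

Open/Closed Principle (OCP)


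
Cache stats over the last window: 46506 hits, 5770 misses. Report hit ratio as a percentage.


Formula: hit rate = hits / (hits + misses) * 100
hit rate = 46506 / (46506 + 5770) * 100
hit rate = 46506 / 52276 * 100
hit rate = 88.96%

88.96%


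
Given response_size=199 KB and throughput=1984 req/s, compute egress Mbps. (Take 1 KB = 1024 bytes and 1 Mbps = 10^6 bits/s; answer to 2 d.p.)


Formula: Mbps = payload_bytes * RPS * 8 / 1e6
Payload per request = 199 KB = 199 * 1024 = 203776 bytes
Total bytes/sec = 203776 * 1984 = 404291584
Total bits/sec = 404291584 * 8 = 3234332672
Mbps = 3234332672 / 1e6 = 3234.33

3234.33 Mbps


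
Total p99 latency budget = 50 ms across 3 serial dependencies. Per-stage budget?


Formula: per_stage = total_budget / stages
per_stage = 50 / 3
per_stage = 16.67 ms

16.67 ms


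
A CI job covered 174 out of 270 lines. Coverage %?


Coverage = covered / total * 100
Coverage = 174 / 270 * 100
Coverage = 64.44%

64.44%


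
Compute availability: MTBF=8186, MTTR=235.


Availability = MTBF / (MTBF + MTTR)
Availability = 8186 / (8186 + 235)
Availability = 8186 / 8421
Availability = 97.2094%

97.2094%


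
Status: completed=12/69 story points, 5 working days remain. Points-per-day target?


Formula: Required rate = Remaining points / Days left
Remaining = 69 - 12 = 57 points
Required rate = 57 / 5 = 11.4 points/day

11.4 points/day


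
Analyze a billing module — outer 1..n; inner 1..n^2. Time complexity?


Reasoning: n times n^2
Complexity: O(n^3)

O(n^3)


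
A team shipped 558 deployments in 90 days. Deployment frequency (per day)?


Formula: deployments per day = releases / days
= 558 / 90
= 6.2 deploys/day
(equivalently, 43.4 deploys/week)

6.2 deploys/day


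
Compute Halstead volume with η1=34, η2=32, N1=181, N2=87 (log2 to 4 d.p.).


Formula: V = N * log2(η), where N = N1 + N2 and η = η1 + η2
η = 34 + 32 = 66
N = 181 + 87 = 268
log2(66) ≈ 6.0444
V = 268 * 6.0444 = 1619.90

1619.90


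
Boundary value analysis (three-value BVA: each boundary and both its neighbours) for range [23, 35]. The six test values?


Range: [23, 35]
Boundaries: just below min, min, min+1, max-1, max, just above max
Values: [22, 23, 24, 34, 35, 36]

[22, 23, 24, 34, 35, 36]


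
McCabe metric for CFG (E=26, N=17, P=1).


Formula: V(G) = E - N + 2P
V(G) = 26 - 17 + 2*1
V(G) = 9 + 2
V(G) = 11

11


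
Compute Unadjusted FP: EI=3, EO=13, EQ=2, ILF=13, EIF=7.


UFP = EI*4 + EO*5 + EQ*4 + ILF*10 + EIF*7
UFP = 3*4 + 13*5 + 2*4 + 13*10 + 7*7
UFP = 12 + 65 + 8 + 130 + 49
UFP = 264

264


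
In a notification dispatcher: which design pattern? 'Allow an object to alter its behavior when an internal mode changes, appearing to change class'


This matches the State pattern

State


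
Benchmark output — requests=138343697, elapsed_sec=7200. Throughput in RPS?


Formula: throughput = requests / seconds
throughput = 138343697 / 7200
throughput = 19214.4 requests/second

19214.4 requests/second


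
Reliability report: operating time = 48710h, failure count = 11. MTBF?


Formula: MTBF = Total operating time / Number of failures
MTBF = 48710 / 11
MTBF = 4428.18 hours

4428.18 hours


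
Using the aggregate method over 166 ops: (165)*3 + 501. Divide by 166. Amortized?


Formula: Amortized cost = Total cost / Operations
Total cost = (165 * 3) + (1 * 501)
Total cost = 495 + 501 = 996
Amortized = 996 / 166 = 6.0

6.0


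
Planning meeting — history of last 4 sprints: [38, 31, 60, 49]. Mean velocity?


Formula: Avg velocity = Total points / Number of sprints
Points: [38, 31, 60, 49]
Sum = 38 + 31 + 60 + 49 = 178
Avg velocity = 178 / 4 = 44.5 points/sprint

44.5 points/sprint


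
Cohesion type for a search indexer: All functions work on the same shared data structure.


Reasoning: Functions share data
Type: Communicational cohesion

Communicational cohesion


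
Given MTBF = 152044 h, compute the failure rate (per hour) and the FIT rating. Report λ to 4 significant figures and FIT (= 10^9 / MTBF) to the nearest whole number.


Formula: λ = 1 / MTBF; FIT = λ × 1e9 = 1e9 / MTBF
λ = 1 / 152044 ≈ 6.577e-06 failures/hour
FIT = 1e9 / 152044 ≈ 6577 failures per 1e9 hours (nearest whole number)

λ = 6.577e-06 /h, FIT = 6577


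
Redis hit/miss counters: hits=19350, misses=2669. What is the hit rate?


Formula: hit rate = hits / (hits + misses) * 100
hit rate = 19350 / (19350 + 2669) * 100
hit rate = 19350 / 22019 * 100
hit rate = 87.88%

87.88%


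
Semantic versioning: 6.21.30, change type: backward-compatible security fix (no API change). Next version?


Current: 6.21.30
Change category: 'backward-compatible security fix (no API change)' → patch bump
SemVer rule: patch bump → increment PATCH (MAJOR and MINOR unchanged)
New: 6.21.31

6.21.31


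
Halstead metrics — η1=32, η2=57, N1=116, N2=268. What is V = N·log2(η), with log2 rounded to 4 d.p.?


Formula: V = N * log2(η), where N = N1 + N2 and η = η1 + η2
η = 32 + 57 = 89
N = 116 + 268 = 384
log2(89) ≈ 6.4757
V = 384 * 6.4757 = 2486.67

2486.67


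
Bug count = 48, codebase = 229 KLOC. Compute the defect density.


Defect density = defects / KLOC
Defect density = 48 / 229
Defect density = 0.21 defects/KLOC

0.21 defects/KLOC


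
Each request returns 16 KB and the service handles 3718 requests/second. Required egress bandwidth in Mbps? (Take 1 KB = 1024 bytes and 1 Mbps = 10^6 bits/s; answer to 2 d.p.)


Formula: Mbps = payload_bytes * RPS * 8 / 1e6
Payload per request = 16 KB = 16 * 1024 = 16384 bytes
Total bytes/sec = 16384 * 3718 = 60915712
Total bits/sec = 60915712 * 8 = 487325696
Mbps = 487325696 / 1e6 = 487.33

487.33 Mbps


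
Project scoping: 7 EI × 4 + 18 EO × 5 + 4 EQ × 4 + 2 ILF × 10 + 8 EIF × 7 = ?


UFP = EI*4 + EO*5 + EQ*4 + ILF*10 + EIF*7
UFP = 7*4 + 18*5 + 4*4 + 2*10 + 8*7
UFP = 28 + 90 + 16 + 20 + 56
UFP = 210

210


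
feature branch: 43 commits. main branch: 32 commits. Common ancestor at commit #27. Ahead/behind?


Common ancestor: commit #27
feature commits after divergence: 43 - 27 = 16
main commits after divergence: 32 - 27 = 5
feature is 16 commits ahead of main
main is 5 commits ahead of feature

feature ahead: 16, main ahead: 5


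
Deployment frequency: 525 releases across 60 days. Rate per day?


Formula: deployments per day = releases / days
= 525 / 60
= 8.75 deploys/day
(equivalently, 61.25 deploys/week)

8.75 deploys/day


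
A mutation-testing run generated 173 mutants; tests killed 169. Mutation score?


Mutation score = killed / total * 100
Mutation score = 169 / 173 * 100
Mutation score = 97.69%

97.69%


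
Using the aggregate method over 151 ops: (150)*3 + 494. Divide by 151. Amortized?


Formula: Amortized cost = Total cost / Operations
Total cost = (150 * 3) + (1 * 494)
Total cost = 450 + 494 = 944
Amortized = 944 / 151 = 6.2517

6.2517


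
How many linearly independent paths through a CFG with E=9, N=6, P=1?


Formula: V(G) = E - N + 2P
V(G) = 9 - 6 + 2*1
V(G) = 3 + 2
V(G) = 5

5


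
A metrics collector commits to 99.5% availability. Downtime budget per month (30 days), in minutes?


Formula: allowed downtime = period * (100 - SLA) / 100
Period (month (30 days)) = 43200 minutes
Unavailability fraction = (100 - 99.5) / 100
Allowed downtime = 43200 * (100 - 99.5) / 100
Allowed downtime = 216.0 minutes

216.0 minutes


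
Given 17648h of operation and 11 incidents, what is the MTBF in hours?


Formula: MTBF = Total operating time / Number of failures
MTBF = 17648 / 11
MTBF = 1604.36 hours

1604.36 hours


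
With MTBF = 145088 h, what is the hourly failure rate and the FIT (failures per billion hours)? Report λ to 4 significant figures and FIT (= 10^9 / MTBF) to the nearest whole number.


Formula: λ = 1 / MTBF; FIT = λ × 1e9 = 1e9 / MTBF
λ = 1 / 145088 ≈ 6.892e-06 failures/hour
FIT = 1e9 / 145088 ≈ 6892 failures per 1e9 hours (nearest whole number)

λ = 6.892e-06 /h, FIT = 6892


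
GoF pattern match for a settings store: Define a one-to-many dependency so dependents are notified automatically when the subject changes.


This matches the Observer pattern

Observer


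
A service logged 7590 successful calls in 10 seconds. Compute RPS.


Formula: throughput = requests / seconds
throughput = 7590 / 10
throughput = 759.0 requests/second

759.0 requests/second


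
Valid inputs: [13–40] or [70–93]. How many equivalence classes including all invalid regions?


Valid ranges: [13,40] and [70,93]
Class 1: x < 13 — invalid
Class 2: 13 ≤ x ≤ 40 — valid
Class 3: 40 < x < 70 — invalid (gap between ranges)
Class 4: 70 ≤ x ≤ 93 — valid
Class 5: x > 93 — invalid
Total equivalence classes: 5

5 equivalence classes


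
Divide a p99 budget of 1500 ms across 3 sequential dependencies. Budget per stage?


Formula: per_stage = total_budget / stages
per_stage = 1500 / 3
per_stage = 500.0 ms

500.0 ms


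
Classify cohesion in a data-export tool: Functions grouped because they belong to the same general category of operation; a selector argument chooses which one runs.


Reasoning: Grouped by category of activity, not by data or sequence
Type: Logical cohesion

Logical cohesion


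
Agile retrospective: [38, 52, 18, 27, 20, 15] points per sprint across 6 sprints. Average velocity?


Formula: Avg velocity = Total points / Number of sprints
Points: [38, 52, 18, 27, 20, 15]
Sum = 38 + 52 + 18 + 27 + 20 + 15 = 170
Avg velocity = 170 / 6 = 28.33 points/sprint

28.33 points/sprint


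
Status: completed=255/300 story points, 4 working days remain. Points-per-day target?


Formula: Required rate = Remaining points / Days left
Remaining = 300 - 255 = 45 points
Required rate = 45 / 4 = 11.25 points/day

11.25 points/day


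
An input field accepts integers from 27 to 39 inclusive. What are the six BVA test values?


Range: [27, 39]
Boundaries: just below min, min, min+1, max-1, max, just above max
Values: [26, 27, 28, 38, 39, 40]

[26, 27, 28, 38, 39, 40]


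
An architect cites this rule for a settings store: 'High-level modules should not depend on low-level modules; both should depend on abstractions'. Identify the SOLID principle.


This describes the Dependency Inversion Principle (DIP)

Dependency Inversion Principle (DIP)


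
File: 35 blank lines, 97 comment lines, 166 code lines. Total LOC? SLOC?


Total LOC = blank + comment + code
Total LOC = 35 + 97 + 166 = 298
SLOC (source only) = code = 166

Total LOC: 298, SLOC: 166


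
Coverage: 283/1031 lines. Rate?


Coverage = covered / total * 100
Coverage = 283 / 1031 * 100
Coverage = 27.45%

27.45%


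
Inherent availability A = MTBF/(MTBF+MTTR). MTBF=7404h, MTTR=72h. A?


Availability = MTBF / (MTBF + MTTR)
Availability = 7404 / (7404 + 72)
Availability = 7404 / 7476
Availability = 99.0369%

99.0369%


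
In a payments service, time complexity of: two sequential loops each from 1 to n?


Reasoning: sequential dominates: O(n) + O(n) = O(n)
Complexity: O(n)

O(n)


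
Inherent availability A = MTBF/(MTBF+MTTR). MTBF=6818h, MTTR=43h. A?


Availability = MTBF / (MTBF + MTTR)
Availability = 6818 / (6818 + 43)
Availability = 6818 / 6861
Availability = 99.3733%

99.3733%


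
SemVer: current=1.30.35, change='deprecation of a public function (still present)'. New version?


Current: 1.30.35
Change category: 'deprecation of a public function (still present)' → minor bump
SemVer rule: minor bump → increment MINOR, reset PATCH to 0 (MAJOR unchanged)
New: 1.31.0

1.31.0


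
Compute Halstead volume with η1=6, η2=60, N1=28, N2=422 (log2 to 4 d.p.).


Formula: V = N * log2(η), where N = N1 + N2 and η = η1 + η2
η = 6 + 60 = 66
N = 28 + 422 = 450
log2(66) ≈ 6.0444
V = 450 * 6.0444 = 2719.98

2719.98


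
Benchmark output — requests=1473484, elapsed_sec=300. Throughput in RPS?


Formula: throughput = requests / seconds
throughput = 1473484 / 300
throughput = 4911.61 requests/second

4911.61 requests/second


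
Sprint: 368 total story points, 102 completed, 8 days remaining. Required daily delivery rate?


Formula: Required rate = Remaining points / Days left
Remaining = 368 - 102 = 266 points
Required rate = 266 / 8 = 33.25 points/day

33.25 points/day


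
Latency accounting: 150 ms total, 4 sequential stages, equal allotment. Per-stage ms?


Formula: per_stage = total_budget / stages
per_stage = 150 / 4
per_stage = 37.5 ms

37.5 ms


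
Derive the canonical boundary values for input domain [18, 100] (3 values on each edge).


Range: [18, 100]
Boundaries: just below min, min, min+1, max-1, max, just above max
Values: [17, 18, 19, 99, 100, 101]

[17, 18, 19, 99, 100, 101]


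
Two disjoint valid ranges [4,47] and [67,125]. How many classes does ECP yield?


Valid ranges: [4,47] and [67,125]
Class 1: x < 4 — invalid
Class 2: 4 ≤ x ≤ 47 — valid
Class 3: 47 < x < 67 — invalid (gap between ranges)
Class 4: 67 ≤ x ≤ 125 — valid
Class 5: x > 125 — invalid
Total equivalence classes: 5

5 equivalence classes


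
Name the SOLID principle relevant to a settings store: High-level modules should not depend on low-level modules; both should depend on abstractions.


This describes the Dependency Inversion Principle (DIP)

Dependency Inversion Principle (DIP)


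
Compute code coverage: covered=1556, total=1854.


Coverage = covered / total * 100
Coverage = 1556 / 1854 * 100
Coverage = 83.93%

83.93%


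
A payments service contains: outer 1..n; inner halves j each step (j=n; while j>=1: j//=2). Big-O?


Reasoning: n times log n
Complexity: O(n log n)

O(n log n)


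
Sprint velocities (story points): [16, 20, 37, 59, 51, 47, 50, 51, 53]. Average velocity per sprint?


Formula: Avg velocity = Total points / Number of sprints
Points: [16, 20, 37, 59, 51, 47, 50, 51, 53]
Sum = 16 + 20 + 37 + 59 + 51 + 47 + 50 + 51 + 53 = 384
Avg velocity = 384 / 9 = 42.67 points/sprint

42.67 points/sprint


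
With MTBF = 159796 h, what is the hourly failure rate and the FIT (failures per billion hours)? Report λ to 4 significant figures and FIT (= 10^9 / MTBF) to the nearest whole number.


Formula: λ = 1 / MTBF; FIT = λ × 1e9 = 1e9 / MTBF
λ = 1 / 159796 ≈ 6.258e-06 failures/hour
FIT = 1e9 / 159796 ≈ 6258 failures per 1e9 hours (nearest whole number)

λ = 6.258e-06 /h, FIT = 6258


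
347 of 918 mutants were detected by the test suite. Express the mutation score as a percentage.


Mutation score = killed / total * 100
Mutation score = 347 / 918 * 100
Mutation score = 37.8%

37.8%


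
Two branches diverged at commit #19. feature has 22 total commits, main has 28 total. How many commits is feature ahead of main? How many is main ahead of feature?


Common ancestor: commit #19
feature commits after divergence: 22 - 19 = 3
main commits after divergence: 28 - 19 = 9
feature is 3 commits ahead of main
main is 9 commits ahead of feature

feature ahead: 3, main ahead: 9


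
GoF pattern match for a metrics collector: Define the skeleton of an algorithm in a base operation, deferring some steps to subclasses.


This matches the Template Method pattern

Template Method


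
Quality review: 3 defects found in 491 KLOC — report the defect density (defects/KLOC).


Defect density = defects / KLOC
Defect density = 3 / 491
Defect density = 0.006 defects/KLOC

0.006 defects/KLOC


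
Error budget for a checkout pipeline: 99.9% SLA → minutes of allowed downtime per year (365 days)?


Formula: allowed downtime = period * (100 - SLA) / 100
Period (year (365 days)) = 525600 minutes
Unavailability fraction = (100 - 99.9) / 100
Allowed downtime = 525600 * (100 - 99.9) / 100
Allowed downtime = 525.6 minutes

525.6 minutes


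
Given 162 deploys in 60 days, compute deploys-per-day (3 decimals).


Formula: deployments per day = releases / days
= 162 / 60
= 2.7 deploys/day
(equivalently, 18.9 deploys/week)

2.7 deploys/day


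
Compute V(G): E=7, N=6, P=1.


Formula: V(G) = E - N + 2P
V(G) = 7 - 6 + 2*1
V(G) = 1 + 2
V(G) = 3

3


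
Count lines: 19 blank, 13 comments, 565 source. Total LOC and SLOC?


Total LOC = blank + comment + code
Total LOC = 19 + 13 + 565 = 597
SLOC (source only) = code = 565

Total LOC: 597, SLOC: 565


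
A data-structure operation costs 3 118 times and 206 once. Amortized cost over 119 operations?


Formula: Amortized cost = Total cost / Operations
Total cost = (118 * 3) + (1 * 206)
Total cost = 354 + 206 = 560
Amortized = 560 / 119 = 4.7059

4.7059


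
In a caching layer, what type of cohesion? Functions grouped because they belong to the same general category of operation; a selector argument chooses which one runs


Reasoning: Grouped by category of activity, not by data or sequence
Type: Logical cohesion

Logical cohesion


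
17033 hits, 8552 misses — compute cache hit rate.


Formula: hit rate = hits / (hits + misses) * 100
hit rate = 17033 / (17033 + 8552) * 100
hit rate = 17033 / 25585 * 100
hit rate = 66.57%

66.57%


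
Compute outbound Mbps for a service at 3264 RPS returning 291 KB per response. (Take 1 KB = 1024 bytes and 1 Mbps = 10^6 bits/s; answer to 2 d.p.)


Formula: Mbps = payload_bytes * RPS * 8 / 1e6
Payload per request = 291 KB = 291 * 1024 = 297984 bytes
Total bytes/sec = 297984 * 3264 = 972619776
Total bits/sec = 972619776 * 8 = 7780958208
Mbps = 7780958208 / 1e6 = 7780.96

7780.96 Mbps


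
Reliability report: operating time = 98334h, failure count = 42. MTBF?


Formula: MTBF = Total operating time / Number of failures
MTBF = 98334 / 42
MTBF = 2341.29 hours

2341.29 hours


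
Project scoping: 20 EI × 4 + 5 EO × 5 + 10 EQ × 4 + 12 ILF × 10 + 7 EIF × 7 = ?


UFP = EI*4 + EO*5 + EQ*4 + ILF*10 + EIF*7
UFP = 20*4 + 5*5 + 10*4 + 12*10 + 7*7
UFP = 80 + 25 + 40 + 120 + 49
UFP = 314

314


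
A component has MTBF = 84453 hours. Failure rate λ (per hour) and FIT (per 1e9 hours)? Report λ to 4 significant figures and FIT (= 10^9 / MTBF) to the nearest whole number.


Formula: λ = 1 / MTBF; FIT = λ × 1e9 = 1e9 / MTBF
λ = 1 / 84453 ≈ 1.184e-05 failures/hour
FIT = 1e9 / 84453 ≈ 11841 failures per 1e9 hours (nearest whole number)

λ = 1.184e-05 /h, FIT = 11841


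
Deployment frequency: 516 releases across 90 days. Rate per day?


Formula: deployments per day = releases / days
= 516 / 90
= 5.733 deploys/day
(equivalently, 40.13 deploys/week)

5.733 deploys/day


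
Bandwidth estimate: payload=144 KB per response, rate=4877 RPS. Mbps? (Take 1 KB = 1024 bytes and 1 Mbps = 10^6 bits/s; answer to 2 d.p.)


Formula: Mbps = payload_bytes * RPS * 8 / 1e6
Payload per request = 144 KB = 144 * 1024 = 147456 bytes
Total bytes/sec = 147456 * 4877 = 719142912
Total bits/sec = 719142912 * 8 = 5753143296
Mbps = 5753143296 / 1e6 = 5753.14

5753.14 Mbps


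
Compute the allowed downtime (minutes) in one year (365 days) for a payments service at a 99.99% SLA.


Formula: allowed downtime = period * (100 - SLA) / 100
Period (year (365 days)) = 525600 minutes
Unavailability fraction = (100 - 99.99) / 100
Allowed downtime = 525600 * (100 - 99.99) / 100
Allowed downtime = 52.56 minutes

52.56 minutes


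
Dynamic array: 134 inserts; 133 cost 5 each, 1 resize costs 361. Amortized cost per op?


Formula: Amortized cost = Total cost / Operations
Total cost = (133 * 5) + (1 * 361)
Total cost = 665 + 361 = 1026
Amortized = 1026 / 134 = 7.6567

7.6567


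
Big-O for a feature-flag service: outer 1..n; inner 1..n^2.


Reasoning: n times n^2
Complexity: O(n^3)

O(n^3)


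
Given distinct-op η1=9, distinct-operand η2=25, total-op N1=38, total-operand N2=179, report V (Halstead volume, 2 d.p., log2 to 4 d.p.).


Formula: V = N * log2(η), where N = N1 + N2 and η = η1 + η2
η = 9 + 25 = 34
N = 38 + 179 = 217
log2(34) ≈ 5.0875
V = 217 * 5.0875 = 1103.99

1103.99


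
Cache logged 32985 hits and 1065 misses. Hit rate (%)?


Formula: hit rate = hits / (hits + misses) * 100
hit rate = 32985 / (32985 + 1065) * 100
hit rate = 32985 / 34050 * 100
hit rate = 96.87%

96.87%


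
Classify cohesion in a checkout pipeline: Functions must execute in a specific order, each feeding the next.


Reasoning: Output of one is input to next
Type: Sequential cohesion

Sequential cohesion


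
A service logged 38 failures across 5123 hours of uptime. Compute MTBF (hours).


Formula: MTBF = Total operating time / Number of failures
MTBF = 5123 / 38
MTBF = 134.82 hours

134.82 hours


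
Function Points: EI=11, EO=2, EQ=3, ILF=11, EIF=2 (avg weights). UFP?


UFP = EI*4 + EO*5 + EQ*4 + ILF*10 + EIF*7
UFP = 11*4 + 2*5 + 3*4 + 11*10 + 2*7
UFP = 44 + 10 + 12 + 110 + 14
UFP = 190

190


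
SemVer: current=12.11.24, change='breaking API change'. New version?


Current: 12.11.24
Change category: 'breaking API change' → major bump
SemVer rule: major bump → increment MAJOR, reset MINOR and PATCH to 0
New: 13.0.0

13.0.0


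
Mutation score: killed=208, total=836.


Mutation score = killed / total * 100
Mutation score = 208 / 836 * 100
Mutation score = 24.88%

24.88%


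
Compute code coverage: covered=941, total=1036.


Coverage = covered / total * 100
Coverage = 941 / 1036 * 100
Coverage = 90.83%

90.83%


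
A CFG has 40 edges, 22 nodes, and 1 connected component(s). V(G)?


Formula: V(G) = E - N + 2P
V(G) = 40 - 22 + 2*1
V(G) = 18 + 2
V(G) = 20

20


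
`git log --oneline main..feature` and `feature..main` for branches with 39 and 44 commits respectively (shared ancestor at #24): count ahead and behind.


Common ancestor: commit #24
feature commits after divergence: 39 - 24 = 15
main commits after divergence: 44 - 24 = 20
feature is 15 commits ahead of main
main is 20 commits ahead of feature

feature ahead: 15, main ahead: 20


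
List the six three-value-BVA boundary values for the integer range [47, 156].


Range: [47, 156]
Boundaries: just below min, min, min+1, max-1, max, just above max
Values: [46, 47, 48, 155, 156, 157]

[46, 47, 48, 155, 156, 157]


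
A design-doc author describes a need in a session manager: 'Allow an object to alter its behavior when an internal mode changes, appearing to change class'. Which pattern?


This matches the State pattern

State


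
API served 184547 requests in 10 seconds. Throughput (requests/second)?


Formula: throughput = requests / seconds
throughput = 184547 / 10
throughput = 18454.7 requests/second

18454.7 requests/second


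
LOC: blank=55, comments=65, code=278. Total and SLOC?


Total LOC = blank + comment + code
Total LOC = 55 + 65 + 278 = 398
SLOC (source only) = code = 278

Total LOC: 398, SLOC: 278


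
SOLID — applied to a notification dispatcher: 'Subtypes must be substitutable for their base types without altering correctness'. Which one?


This describes the Liskov Substitution Principle (LSP)

Liskov Substitution Principle (LSP)


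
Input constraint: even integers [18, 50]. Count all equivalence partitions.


Constraint: even integers in [18, 50]
Class 1: x < 18 — out-of-range invalid
Class 2: x in [18,50] but odd — wrong type invalid
Class 3: x in [18,50] and even — valid
Class 4: x > 50 — out-of-range invalid
Total equivalence classes: 4

4 equivalence classes


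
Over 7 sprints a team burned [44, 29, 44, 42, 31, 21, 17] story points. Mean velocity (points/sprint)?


Formula: Avg velocity = Total points / Number of sprints
Points: [44, 29, 44, 42, 31, 21, 17]
Sum = 44 + 29 + 44 + 42 + 31 + 21 + 17 = 228
Avg velocity = 228 / 7 = 32.57 points/sprint

32.57 points/sprint


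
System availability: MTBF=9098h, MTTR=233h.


Availability = MTBF / (MTBF + MTTR)
Availability = 9098 / (9098 + 233)
Availability = 9098 / 9331
Availability = 97.5029%

97.5029%


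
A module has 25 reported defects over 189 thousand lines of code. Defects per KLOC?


Defect density = defects / KLOC
Defect density = 25 / 189
Defect density = 0.132 defects/KLOC

0.132 defects/KLOC


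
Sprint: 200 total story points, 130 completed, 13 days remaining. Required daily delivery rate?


Formula: Required rate = Remaining points / Days left
Remaining = 200 - 130 = 70 points
Required rate = 70 / 13 = 5.38 points/day

5.38 points/day
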